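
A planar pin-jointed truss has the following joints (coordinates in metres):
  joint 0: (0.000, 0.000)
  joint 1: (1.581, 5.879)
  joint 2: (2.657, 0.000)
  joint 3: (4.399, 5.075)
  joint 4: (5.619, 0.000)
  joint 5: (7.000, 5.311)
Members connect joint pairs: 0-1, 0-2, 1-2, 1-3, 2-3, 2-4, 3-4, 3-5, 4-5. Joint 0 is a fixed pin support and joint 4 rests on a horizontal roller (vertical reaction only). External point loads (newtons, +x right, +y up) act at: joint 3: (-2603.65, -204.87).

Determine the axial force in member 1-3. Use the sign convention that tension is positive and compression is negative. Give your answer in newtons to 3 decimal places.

N=6 nodes, M=9 members, R=3 reactions → 2N=12, M+R=12
member 0 (0-1): L=6.0879, (cx,cy)=(0.2597,0.9657)
member 1 (0-2): L=2.6570, (cx,cy)=(1.0000,0.0000)
member 2 (1-2): L=5.9767, (cx,cy)=(0.1800,-0.9837)
member 3 (1-3): L=2.9305, (cx,cy)=(0.9616,-0.2744)
member 4 (2-3): L=5.3656, (cx,cy)=(0.3247,0.9458)
member 5 (2-4): L=2.9620, (cx,cy)=(1.0000,0.0000)
member 6 (3-4): L=5.2196, (cx,cy)=(0.2337,-0.9723)
member 7 (3-5): L=2.6117, (cx,cy)=(0.9959,0.0904)
member 8 (4-5): L=5.4876, (cx,cy)=(0.2517,0.9678)
solve A·x = −loads:
  F[0-1] = -2481.1897 N (compression)
  F[0-2] = -1959.2935 N (compression)
  F[1-2] = +2767.2578 N (tension)
  F[1-3] = -1188.1494 N (compression)
  F[2-3] = -2877.9354 N (compression)
  F[2-4] = -526.7493 N (compression)
  F[3-4] = +2253.6152 N (tension)
  F[3-5] = +0.0000 N (tension)
  F[4-5] = -0.0000 N (compression)
  Rx@0 = +2603.6500 N
  Ry@0 = +2396.0607 N
  Ry@4 = -2191.1907 N

-1188.149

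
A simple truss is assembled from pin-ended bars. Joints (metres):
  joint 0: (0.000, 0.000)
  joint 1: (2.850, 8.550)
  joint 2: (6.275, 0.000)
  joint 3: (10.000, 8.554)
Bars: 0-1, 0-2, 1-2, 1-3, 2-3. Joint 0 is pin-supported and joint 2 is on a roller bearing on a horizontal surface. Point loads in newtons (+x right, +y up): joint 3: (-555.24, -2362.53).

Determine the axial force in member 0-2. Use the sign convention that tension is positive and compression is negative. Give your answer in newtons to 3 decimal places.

N=4 nodes, M=5 members, R=3 reactions → 2N=8, M+R=8
member 0 (0-1): L=9.0125, (cx,cy)=(0.3162,0.9487)
member 1 (0-2): L=6.2750, (cx,cy)=(1.0000,0.0000)
member 2 (1-2): L=9.2105, (cx,cy)=(0.3719,-0.9283)
member 3 (1-3): L=7.1500, (cx,cy)=(1.0000,0.0006)
member 4 (2-3): L=9.3299, (cx,cy)=(0.3993,0.9168)
solve A·x = −loads:
  F[0-1] = +680.4821 N (tension)
  F[0-2] = -770.4273 N (compression)
  F[1-2] = -695.1463 N (compression)
  F[1-3] = +473.6835 N (tension)
  F[2-3] = -2577.1076 N (compression)
  Rx@0 = +555.2400 N
  Ry@0 = -645.5620 N
  Ry@2 = +3008.0920 N

-770.427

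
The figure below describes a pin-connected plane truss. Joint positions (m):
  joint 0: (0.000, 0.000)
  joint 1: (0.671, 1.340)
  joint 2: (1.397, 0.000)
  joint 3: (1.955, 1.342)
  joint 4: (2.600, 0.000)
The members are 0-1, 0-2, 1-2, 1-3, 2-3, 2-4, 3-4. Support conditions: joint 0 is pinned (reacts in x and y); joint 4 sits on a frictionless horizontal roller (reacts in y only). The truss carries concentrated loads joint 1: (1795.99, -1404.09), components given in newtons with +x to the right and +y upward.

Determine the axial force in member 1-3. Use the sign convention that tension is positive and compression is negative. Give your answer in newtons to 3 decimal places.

-1155.333

N=5 nodes, M=7 members, R=3 reactions → 2N=10, M+R=10
member 0 (0-1): L=1.4986, (cx,cy)=(0.4477,0.8942)
member 1 (0-2): L=1.3970, (cx,cy)=(1.0000,0.0000)
member 2 (1-2): L=1.5240, (cx,cy)=(0.4764,-0.8792)
member 3 (1-3): L=1.2840, (cx,cy)=(1.0000,0.0016)
member 4 (2-3): L=1.4534, (cx,cy)=(0.3839,0.9234)
member 5 (2-4): L=1.2030, (cx,cy)=(1.0000,0.0000)
member 6 (3-4): L=1.4890, (cx,cy)=(0.4332,-0.9013)
solve A·x = −loads:
  F[0-1] = -129.8438 N (compression)
  F[0-2] = +1854.1272 N (tension)
  F[1-2] = -1466.9253 N (compression)
  F[1-3] = -1155.3328 N (compression)
  F[2-3] = +1396.8399 N (tension)
  F[2-4] = +619.0408 N (tension)
  F[3-4] = -1429.0300 N (compression)
  Rx@0 = -1795.9900 N
  Ry@0 = +116.1012 N
  Ry@4 = +1287.9888 N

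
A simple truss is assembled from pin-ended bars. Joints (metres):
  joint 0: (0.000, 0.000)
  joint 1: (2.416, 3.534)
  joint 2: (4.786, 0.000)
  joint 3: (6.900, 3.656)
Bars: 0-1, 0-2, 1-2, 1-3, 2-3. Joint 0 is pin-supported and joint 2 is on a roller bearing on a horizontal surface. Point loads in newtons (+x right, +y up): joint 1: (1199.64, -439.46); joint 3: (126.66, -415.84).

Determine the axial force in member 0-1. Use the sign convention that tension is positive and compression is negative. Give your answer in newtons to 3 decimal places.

1149.128

N=4 nodes, M=5 members, R=3 reactions → 2N=8, M+R=8
member 0 (0-1): L=4.2809, (cx,cy)=(0.5644,0.8255)
member 1 (0-2): L=4.7860, (cx,cy)=(1.0000,0.0000)
member 2 (1-2): L=4.2551, (cx,cy)=(0.5570,-0.8305)
member 3 (1-3): L=4.4857, (cx,cy)=(0.9996,0.0272)
member 4 (2-3): L=4.2232, (cx,cy)=(0.5006,0.8657)
solve A·x = −loads:
  F[0-1] = +1149.1282 N (tension)
  F[0-2] = +677.7715 N (tension)
  F[1-2] = -1659.1193 N (compression)
  F[1-3] = +373.1160 N (tension)
  F[2-3] = -492.0755 N (compression)
  Rx@0 = -1326.3000 N
  Ry@0 = -948.6340 N
  Ry@2 = +1803.9340 N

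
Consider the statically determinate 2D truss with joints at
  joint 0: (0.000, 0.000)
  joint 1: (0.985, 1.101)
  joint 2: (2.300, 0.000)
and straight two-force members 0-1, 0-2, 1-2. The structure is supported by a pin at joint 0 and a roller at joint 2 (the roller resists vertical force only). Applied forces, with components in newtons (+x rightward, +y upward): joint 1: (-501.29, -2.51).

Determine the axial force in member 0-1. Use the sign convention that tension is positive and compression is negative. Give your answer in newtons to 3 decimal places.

-323.907

N=3 nodes, M=3 members, R=3 reactions → 2N=6, M+R=6
member 0 (0-1): L=1.4773, (cx,cy)=(0.6668,0.7453)
member 1 (0-2): L=2.3000, (cx,cy)=(1.0000,0.0000)
member 2 (1-2): L=1.7151, (cx,cy)=(0.7667,-0.6420)
solve A·x = −loads:
  F[0-1] = -323.9071 N (compression)
  F[0-2] = -285.3232 N (compression)
  F[1-2] = +372.1263 N (tension)
  Rx@0 = +501.2900 N
  Ry@0 = +241.4004 N
  Ry@2 = -238.8904 N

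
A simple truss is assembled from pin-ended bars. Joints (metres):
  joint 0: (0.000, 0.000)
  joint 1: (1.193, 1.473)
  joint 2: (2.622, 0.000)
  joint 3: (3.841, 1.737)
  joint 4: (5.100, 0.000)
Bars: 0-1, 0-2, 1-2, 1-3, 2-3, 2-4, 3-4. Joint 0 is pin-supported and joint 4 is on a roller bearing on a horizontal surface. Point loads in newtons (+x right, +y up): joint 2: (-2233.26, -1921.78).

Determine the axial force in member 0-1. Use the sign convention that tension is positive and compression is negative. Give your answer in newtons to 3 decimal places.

N=5 nodes, M=7 members, R=3 reactions → 2N=10, M+R=10
member 0 (0-1): L=1.8955, (cx,cy)=(0.6294,0.7771)
member 1 (0-2): L=2.6220, (cx,cy)=(1.0000,0.0000)
member 2 (1-2): L=2.0523, (cx,cy)=(0.6963,-0.7177)
member 3 (1-3): L=2.6611, (cx,cy)=(0.9951,0.0992)
member 4 (2-3): L=2.1221, (cx,cy)=(0.5744,0.8185)
member 5 (2-4): L=2.4780, (cx,cy)=(1.0000,0.0000)
member 6 (3-4): L=2.1453, (cx,cy)=(0.5869,-0.8097)
solve A·x = −loads:
  F[0-1] = -1201.5984 N (compression)
  F[0-2] = -1476.9976 N (compression)
  F[1-2] = +1090.4455 N (tension)
  F[1-3] = -1523.0591 N (compression)
  F[2-3] = +1391.6372 N (tension)
  F[2-4] = +716.1304 N (tension)
  F[3-4] = -1220.2574 N (compression)
  Rx@0 = +2233.2600 N
  Ry@0 = +933.7590 N
  Ry@4 = +988.0210 N

-1201.598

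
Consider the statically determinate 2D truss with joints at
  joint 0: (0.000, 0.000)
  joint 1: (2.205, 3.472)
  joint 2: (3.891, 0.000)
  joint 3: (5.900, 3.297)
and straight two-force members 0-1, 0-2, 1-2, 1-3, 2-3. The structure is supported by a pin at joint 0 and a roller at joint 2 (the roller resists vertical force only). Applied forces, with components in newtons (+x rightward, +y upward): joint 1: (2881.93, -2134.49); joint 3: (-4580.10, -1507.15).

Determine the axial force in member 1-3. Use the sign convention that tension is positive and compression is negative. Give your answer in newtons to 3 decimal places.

-3563.009

N=4 nodes, M=5 members, R=3 reactions → 2N=8, M+R=8
member 0 (0-1): L=4.1130, (cx,cy)=(0.5361,0.8442)
member 1 (0-2): L=3.8910, (cx,cy)=(1.0000,0.0000)
member 2 (1-2): L=3.8597, (cx,cy)=(0.4368,-0.8995)
member 3 (1-3): L=3.6991, (cx,cy)=(0.9989,-0.0473)
member 4 (2-3): L=3.8609, (cx,cy)=(0.5203,0.8540)
solve A·x = −loads:
  F[0-1] = -1724.8446 N (compression)
  F[0-2] = -773.4732 N (compression)
  F[1-2] = -566.8394 N (compression)
  F[1-3] = -3563.0093 N (compression)
  F[2-3] = -1962.2966 N (compression)
  Rx@0 = +1698.1700 N
  Ry@0 = +1456.0305 N
  Ry@2 = +2185.6095 N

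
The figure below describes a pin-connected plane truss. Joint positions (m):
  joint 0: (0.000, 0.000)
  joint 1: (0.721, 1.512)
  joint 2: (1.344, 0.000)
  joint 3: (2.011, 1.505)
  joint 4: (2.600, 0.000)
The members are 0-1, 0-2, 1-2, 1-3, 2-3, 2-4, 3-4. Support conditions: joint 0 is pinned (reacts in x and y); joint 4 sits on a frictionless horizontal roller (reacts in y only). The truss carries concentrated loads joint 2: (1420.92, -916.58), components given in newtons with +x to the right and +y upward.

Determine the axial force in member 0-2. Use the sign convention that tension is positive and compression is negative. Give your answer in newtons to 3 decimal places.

1632.060

N=5 nodes, M=7 members, R=3 reactions → 2N=10, M+R=10
member 0 (0-1): L=1.6751, (cx,cy)=(0.4304,0.9026)
member 1 (0-2): L=1.3440, (cx,cy)=(1.0000,0.0000)
member 2 (1-2): L=1.6353, (cx,cy)=(0.3810,-0.9246)
member 3 (1-3): L=1.2900, (cx,cy)=(1.0000,-0.0054)
member 4 (2-3): L=1.6462, (cx,cy)=(0.4052,0.9142)
member 5 (2-4): L=1.2560, (cx,cy)=(1.0000,0.0000)
member 6 (3-4): L=1.6162, (cx,cy)=(0.3644,-0.9312)
solve A·x = −loads:
  F[0-1] = -490.5435 N (compression)
  F[0-2] = +1632.0598 N (tension)
  F[1-2] = +481.2073 N (tension)
  F[1-3] = -394.4688 N (compression)
  F[2-3] = +515.9066 N (tension)
  F[2-4] = +185.4279 N (tension)
  F[3-4] = -508.7939 N (compression)
  Rx@0 = -1420.9200 N
  Ry@0 = +442.7786 N
  Ry@4 = +473.8014 N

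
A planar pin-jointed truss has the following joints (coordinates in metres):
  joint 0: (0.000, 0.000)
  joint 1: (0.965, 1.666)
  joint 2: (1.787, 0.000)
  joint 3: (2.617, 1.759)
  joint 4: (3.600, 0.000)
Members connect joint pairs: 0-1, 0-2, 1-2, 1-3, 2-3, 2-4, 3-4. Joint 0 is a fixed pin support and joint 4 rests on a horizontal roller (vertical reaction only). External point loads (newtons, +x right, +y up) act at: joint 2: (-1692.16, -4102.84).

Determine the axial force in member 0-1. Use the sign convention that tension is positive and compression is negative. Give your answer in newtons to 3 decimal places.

N=5 nodes, M=7 members, R=3 reactions → 2N=10, M+R=10
member 0 (0-1): L=1.9253, (cx,cy)=(0.5012,0.8653)
member 1 (0-2): L=1.7870, (cx,cy)=(1.0000,0.0000)
member 2 (1-2): L=1.8578, (cx,cy)=(0.4425,-0.8968)
member 3 (1-3): L=1.6546, (cx,cy)=(0.9984,0.0562)
member 4 (2-3): L=1.9450, (cx,cy)=(0.4267,0.9044)
member 5 (2-4): L=1.8130, (cx,cy)=(1.0000,0.0000)
member 6 (3-4): L=2.0150, (cx,cy)=(0.4878,-0.8729)
solve A·x = −loads:
  F[0-1] = -2387.8297 N (compression)
  F[0-2] = -495.3307 N (compression)
  F[1-2] = +2168.6849 N (tension)
  F[1-3] = -2159.8225 N (compression)
  F[2-3] = +2386.1772 N (tension)
  F[2-4] = +1138.1364 N (tension)
  F[3-4] = -2333.0476 N (compression)
  Rx@0 = +1692.1600 N
  Ry@0 = +2066.2358 N
  Ry@4 = +2036.6042 N

-2387.830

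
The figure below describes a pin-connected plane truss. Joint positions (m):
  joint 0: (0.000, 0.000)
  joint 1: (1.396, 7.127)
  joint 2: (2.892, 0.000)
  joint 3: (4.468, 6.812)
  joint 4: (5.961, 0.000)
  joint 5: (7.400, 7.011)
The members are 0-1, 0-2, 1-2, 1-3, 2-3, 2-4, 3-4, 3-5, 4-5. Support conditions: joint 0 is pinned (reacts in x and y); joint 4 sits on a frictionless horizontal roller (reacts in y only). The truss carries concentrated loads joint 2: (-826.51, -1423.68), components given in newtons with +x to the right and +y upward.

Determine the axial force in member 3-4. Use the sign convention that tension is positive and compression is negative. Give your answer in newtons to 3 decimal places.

N=6 nodes, M=9 members, R=3 reactions → 2N=12, M+R=12
member 0 (0-1): L=7.2624, (cx,cy)=(0.1922,0.9814)
member 1 (0-2): L=2.8920, (cx,cy)=(1.0000,0.0000)
member 2 (1-2): L=7.2823, (cx,cy)=(0.2054,-0.9787)
member 3 (1-3): L=3.0881, (cx,cy)=(0.9948,-0.1020)
member 4 (2-3): L=6.9919, (cx,cy)=(0.2254,0.9743)
member 5 (2-4): L=3.0690, (cx,cy)=(1.0000,0.0000)
member 6 (3-4): L=6.9737, (cx,cy)=(0.2141,-0.9768)
member 7 (3-5): L=2.9387, (cx,cy)=(0.9977,0.0677)
member 8 (4-5): L=7.1572, (cx,cy)=(0.2011,0.9796)
solve A·x = −loads:
  F[0-1] = -746.9054 N (compression)
  F[0-2] = -682.9383 N (compression)
  F[1-2] = +780.7984 N (tension)
  F[1-3] = -305.5642 N (compression)
  F[2-3] = +676.9555 N (tension)
  F[2-4] = +151.3829 N (tension)
  F[3-4] = -707.0982 N (compression)
  F[3-5] = -0.0000 N (compression)
  F[4-5] = +0.0000 N (tension)
  Rx@0 = +826.5100 N
  Ry@0 = +732.9767 N
  Ry@4 = +690.7033 N

-707.098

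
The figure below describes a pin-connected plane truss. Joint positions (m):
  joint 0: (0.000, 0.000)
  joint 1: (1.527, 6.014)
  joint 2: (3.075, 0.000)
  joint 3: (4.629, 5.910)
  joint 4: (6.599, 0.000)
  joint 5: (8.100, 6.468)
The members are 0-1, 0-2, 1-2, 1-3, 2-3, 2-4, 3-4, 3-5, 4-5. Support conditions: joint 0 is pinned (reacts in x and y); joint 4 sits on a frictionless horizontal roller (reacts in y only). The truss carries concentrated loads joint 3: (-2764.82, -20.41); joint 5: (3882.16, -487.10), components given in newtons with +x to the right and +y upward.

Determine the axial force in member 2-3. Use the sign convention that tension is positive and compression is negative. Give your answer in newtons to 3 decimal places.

N=6 nodes, M=9 members, R=3 reactions → 2N=12, M+R=12
member 0 (0-1): L=6.2048, (cx,cy)=(0.2461,0.9692)
member 1 (0-2): L=3.0750, (cx,cy)=(1.0000,0.0000)
member 2 (1-2): L=6.2100, (cx,cy)=(0.2493,-0.9684)
member 3 (1-3): L=3.1037, (cx,cy)=(0.9994,-0.0335)
member 4 (2-3): L=6.1109, (cx,cy)=(0.2543,0.9671)
member 5 (2-4): L=3.5240, (cx,cy)=(1.0000,0.0000)
member 6 (3-4): L=6.2297, (cx,cy)=(0.3162,-0.9487)
member 7 (3-5): L=3.5156, (cx,cy)=(0.9873,0.1587)
member 8 (4-5): L=6.6399, (cx,cy)=(0.2261,0.9741)
solve A·x = −loads:
  F[0-1] = +1479.1409 N (tension)
  F[0-2] = +753.3255 N (tension)
  F[1-2] = -1505.9792 N (compression)
  F[1-3] = +739.8315 N (tension)
  F[2-3] = +1508.0153 N (tension)
  F[2-4] = -5.5643 N (compression)
  F[3-4] = -829.4647 N (compression)
  F[3-5] = +4203.3085 N (tension)
  F[4-5] = -1184.9338 N (compression)
  Rx@0 = -1117.3400 N
  Ry@0 = -1433.6497 N
  Ry@4 = +1941.1597 N

1508.015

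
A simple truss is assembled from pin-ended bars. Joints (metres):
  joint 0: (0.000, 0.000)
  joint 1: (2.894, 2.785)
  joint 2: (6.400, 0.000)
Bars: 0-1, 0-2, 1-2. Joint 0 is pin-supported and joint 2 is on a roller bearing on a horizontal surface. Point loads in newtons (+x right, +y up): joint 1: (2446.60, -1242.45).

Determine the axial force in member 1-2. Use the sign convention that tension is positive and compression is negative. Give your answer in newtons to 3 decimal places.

N=3 nodes, M=3 members, R=3 reactions → 2N=6, M+R=6
member 0 (0-1): L=4.0164, (cx,cy)=(0.7205,0.6934)
member 1 (0-2): L=6.4000, (cx,cy)=(1.0000,0.0000)
member 2 (1-2): L=4.4775, (cx,cy)=(0.7830,-0.6220)
solve A·x = −loads:
  F[0-1] = +553.8212 N (tension)
  F[0-2] = +2047.5463 N (tension)
  F[1-2] = -2614.9307 N (compression)
  Rx@0 = -2446.6000 N
  Ry@0 = -384.0236 N
  Ry@2 = +1626.4736 N

-2614.931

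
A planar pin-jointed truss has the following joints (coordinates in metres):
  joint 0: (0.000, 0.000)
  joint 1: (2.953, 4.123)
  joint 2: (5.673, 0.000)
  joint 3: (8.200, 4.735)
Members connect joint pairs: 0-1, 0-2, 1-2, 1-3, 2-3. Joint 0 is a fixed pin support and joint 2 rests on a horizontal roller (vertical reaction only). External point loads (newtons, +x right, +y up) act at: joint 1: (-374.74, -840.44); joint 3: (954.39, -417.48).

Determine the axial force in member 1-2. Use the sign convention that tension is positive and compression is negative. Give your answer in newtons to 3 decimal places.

N=4 nodes, M=5 members, R=3 reactions → 2N=8, M+R=8
member 0 (0-1): L=5.0714, (cx,cy)=(0.5823,0.8130)
member 1 (0-2): L=5.6730, (cx,cy)=(1.0000,0.0000)
member 2 (1-2): L=4.9394, (cx,cy)=(0.5507,-0.8347)
member 3 (1-3): L=5.2826, (cx,cy)=(0.9933,0.1159)
member 4 (2-3): L=5.3671, (cx,cy)=(0.4708,0.8822)
solve A·x = −loads:
  F[0-1] = +377.9122 N (tension)
  F[0-2] = +359.5984 N (tension)
  F[1-2] = -1199.5144 N (compression)
  F[1-3] = +1263.8453 N (tension)
  F[2-3] = -639.1800 N (compression)
  Rx@0 = -579.6500 N
  Ry@0 = -307.2376 N
  Ry@2 = +1565.1576 N

-1199.514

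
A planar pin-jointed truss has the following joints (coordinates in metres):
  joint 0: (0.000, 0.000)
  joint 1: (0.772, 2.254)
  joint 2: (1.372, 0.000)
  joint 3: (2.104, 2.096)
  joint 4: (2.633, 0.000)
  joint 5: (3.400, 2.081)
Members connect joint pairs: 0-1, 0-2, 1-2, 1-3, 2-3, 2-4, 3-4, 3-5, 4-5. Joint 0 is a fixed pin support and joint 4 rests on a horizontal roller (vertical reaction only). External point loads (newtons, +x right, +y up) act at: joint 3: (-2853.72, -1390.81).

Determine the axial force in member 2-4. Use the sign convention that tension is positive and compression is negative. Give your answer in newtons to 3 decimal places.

-292.849

N=6 nodes, M=9 members, R=3 reactions → 2N=12, M+R=12
member 0 (0-1): L=2.3825, (cx,cy)=(0.3240,0.9460)
member 1 (0-2): L=1.3720, (cx,cy)=(1.0000,0.0000)
member 2 (1-2): L=2.3325, (cx,cy)=(0.2572,-0.9663)
member 3 (1-3): L=1.3413, (cx,cy)=(0.9930,-0.1178)
member 4 (2-3): L=2.2201, (cx,cy)=(0.3297,0.9441)
member 5 (2-4): L=1.2610, (cx,cy)=(1.0000,0.0000)
member 6 (3-4): L=2.1617, (cx,cy)=(0.2447,-0.9696)
member 7 (3-5): L=1.2961, (cx,cy)=(0.9999,-0.0116)
member 8 (4-5): L=2.2178, (cx,cy)=(0.3458,0.9383)
solve A·x = −loads:
  F[0-1] = -2696.6195 N (compression)
  F[0-2] = -1979.9510 N (compression)
  F[1-2] = +2836.8003 N (tension)
  F[1-3] = -1614.7368 N (compression)
  F[2-3] = -2903.7052 N (compression)
  F[2-4] = -292.8489 N (compression)
  F[3-4] = +1196.7089 N (tension)
  F[3-5] = -0.0000 N (compression)
  F[4-5] = +0.0000 N (tension)
  Rx@0 = +2853.7200 N
  Ry@0 = +2551.1339 N
  Ry@4 = -1160.3239 N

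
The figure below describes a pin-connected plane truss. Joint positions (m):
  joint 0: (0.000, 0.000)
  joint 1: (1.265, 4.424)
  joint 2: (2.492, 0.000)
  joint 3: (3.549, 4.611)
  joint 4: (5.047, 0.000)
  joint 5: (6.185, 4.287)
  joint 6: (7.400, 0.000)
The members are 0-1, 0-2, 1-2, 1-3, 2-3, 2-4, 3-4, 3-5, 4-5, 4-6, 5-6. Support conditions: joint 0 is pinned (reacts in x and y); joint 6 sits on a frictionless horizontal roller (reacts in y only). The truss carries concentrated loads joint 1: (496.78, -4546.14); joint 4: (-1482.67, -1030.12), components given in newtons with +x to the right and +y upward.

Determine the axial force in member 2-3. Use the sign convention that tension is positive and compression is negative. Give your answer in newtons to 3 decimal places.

N=7 nodes, M=11 members, R=3 reactions → 2N=14, M+R=14
member 0 (0-1): L=4.6013, (cx,cy)=(0.2749,0.9615)
member 1 (0-2): L=2.4920, (cx,cy)=(1.0000,0.0000)
member 2 (1-2): L=4.5910, (cx,cy)=(0.2673,-0.9636)
member 3 (1-3): L=2.2916, (cx,cy)=(0.9967,0.0816)
member 4 (2-3): L=4.7306, (cx,cy)=(0.2234,0.9747)
member 5 (2-4): L=2.5550, (cx,cy)=(1.0000,0.0000)
member 6 (3-4): L=4.8482, (cx,cy)=(0.3090,-0.9511)
member 7 (3-5): L=2.6558, (cx,cy)=(0.9925,-0.1220)
member 8 (4-5): L=4.4355, (cx,cy)=(0.2566,0.9665)
member 9 (4-6): L=2.3530, (cx,cy)=(1.0000,0.0000)
member 10 (5-6): L=4.4558, (cx,cy)=(0.2727,-0.9621)
solve A·x = −loads:
  F[0-1] = -3951.8300 N (compression)
  F[0-2] = +100.5552 N (tension)
  F[1-2] = -889.0995 N (compression)
  F[1-3] = -1350.1053 N (compression)
  F[2-3] = +878.9800 N (tension)
  F[2-4] = -333.4655 N (compression)
  F[3-4] = -662.9513 N (compression)
  F[3-5] = -951.4735 N (compression)
  F[4-5] = +1718.1452 N (tension)
  F[4-6] = +503.5456 N (tension)
  F[5-6] = -1846.6859 N (compression)
  Rx@0 = +985.8900 N
  Ry@0 = +3799.5522 N
  Ry@6 = +1776.7078 N

878.980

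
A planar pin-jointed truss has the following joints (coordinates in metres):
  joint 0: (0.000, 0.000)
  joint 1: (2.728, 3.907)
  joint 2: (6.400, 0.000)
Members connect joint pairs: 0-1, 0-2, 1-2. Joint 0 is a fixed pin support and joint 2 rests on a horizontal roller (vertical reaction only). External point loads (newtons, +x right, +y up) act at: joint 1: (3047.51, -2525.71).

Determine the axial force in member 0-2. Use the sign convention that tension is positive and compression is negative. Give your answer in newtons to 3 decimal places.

N=3 nodes, M=3 members, R=3 reactions → 2N=6, M+R=6
member 0 (0-1): L=4.7651, (cx,cy)=(0.5725,0.8199)
member 1 (0-2): L=6.4000, (cx,cy)=(1.0000,0.0000)
member 2 (1-2): L=5.3617, (cx,cy)=(0.6849,-0.7287)
solve A·x = −loads:
  F[0-1] = +501.6193 N (tension)
  F[0-2] = +2760.3379 N (tension)
  F[1-2] = -4030.5578 N (compression)
  Rx@0 = -3047.5100 N
  Ry@0 = -411.2835 N
  Ry@2 = +2936.9935 N

2760.338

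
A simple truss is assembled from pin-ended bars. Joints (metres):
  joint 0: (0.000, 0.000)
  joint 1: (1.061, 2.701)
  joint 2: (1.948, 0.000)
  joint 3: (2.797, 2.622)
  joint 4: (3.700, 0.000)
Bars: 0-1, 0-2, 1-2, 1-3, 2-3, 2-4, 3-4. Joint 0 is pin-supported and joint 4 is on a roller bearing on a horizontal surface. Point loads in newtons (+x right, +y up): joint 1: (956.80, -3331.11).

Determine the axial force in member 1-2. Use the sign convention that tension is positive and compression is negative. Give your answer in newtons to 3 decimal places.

-1688.412

N=5 nodes, M=7 members, R=3 reactions → 2N=10, M+R=10
member 0 (0-1): L=2.9019, (cx,cy)=(0.3656,0.9308)
member 1 (0-2): L=1.9480, (cx,cy)=(1.0000,0.0000)
member 2 (1-2): L=2.8429, (cx,cy)=(0.3120,-0.9501)
member 3 (1-3): L=1.7378, (cx,cy)=(0.9990,-0.0455)
member 4 (2-3): L=2.7560, (cx,cy)=(0.3081,0.9514)
member 5 (2-4): L=1.7520, (cx,cy)=(1.0000,0.0000)
member 6 (3-4): L=2.7731, (cx,cy)=(0.3256,-0.9455)
solve A·x = −loads:
  F[0-1] = -1802.2051 N (compression)
  F[0-2] = +1615.7229 N (tension)
  F[1-2] = -1688.4124 N (compression)
  F[1-3] = -1090.0591 N (compression)
  F[2-3] = +1686.1255 N (tension)
  F[2-4] = +569.5176 N (tension)
  F[3-4] = -1749.0041 N (compression)
  Rx@0 = -956.8000 N
  Ry@0 = +1677.4277 N
  Ry@4 = +1653.6823 N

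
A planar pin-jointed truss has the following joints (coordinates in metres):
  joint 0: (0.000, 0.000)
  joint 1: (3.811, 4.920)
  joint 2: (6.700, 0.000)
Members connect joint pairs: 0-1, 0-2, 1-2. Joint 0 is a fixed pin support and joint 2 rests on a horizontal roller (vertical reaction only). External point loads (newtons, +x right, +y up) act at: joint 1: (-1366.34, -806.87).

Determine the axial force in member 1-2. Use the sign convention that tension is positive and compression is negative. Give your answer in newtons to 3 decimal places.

N=3 nodes, M=3 members, R=3 reactions → 2N=6, M+R=6
member 0 (0-1): L=6.2234, (cx,cy)=(0.6124,0.7906)
member 1 (0-2): L=6.7000, (cx,cy)=(1.0000,0.0000)
member 2 (1-2): L=5.7055, (cx,cy)=(0.5064,-0.8623)
solve A·x = −loads:
  F[0-1] = -1709.2208 N (compression)
  F[0-2] = -319.6630 N (compression)
  F[1-2] = +631.3039 N (tension)
  Rx@0 = +1366.3400 N
  Ry@0 = +1351.2597 N
  Ry@2 = -544.3897 N

631.304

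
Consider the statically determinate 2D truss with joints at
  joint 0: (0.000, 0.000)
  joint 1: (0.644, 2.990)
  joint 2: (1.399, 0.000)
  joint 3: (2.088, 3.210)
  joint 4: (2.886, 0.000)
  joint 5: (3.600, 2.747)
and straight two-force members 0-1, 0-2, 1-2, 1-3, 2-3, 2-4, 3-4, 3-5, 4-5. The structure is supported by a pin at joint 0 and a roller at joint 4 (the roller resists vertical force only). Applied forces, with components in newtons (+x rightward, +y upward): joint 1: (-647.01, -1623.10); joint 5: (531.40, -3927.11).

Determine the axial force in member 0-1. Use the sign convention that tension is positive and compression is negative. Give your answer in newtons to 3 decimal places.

N=6 nodes, M=9 members, R=3 reactions → 2N=12, M+R=12
member 0 (0-1): L=3.0586, (cx,cy)=(0.2106,0.9776)
member 1 (0-2): L=1.3990, (cx,cy)=(1.0000,0.0000)
member 2 (1-2): L=3.0838, (cx,cy)=(0.2448,-0.9696)
member 3 (1-3): L=1.4607, (cx,cy)=(0.9886,0.1506)
member 4 (2-3): L=3.2831, (cx,cy)=(0.2099,0.9777)
member 5 (2-4): L=1.4870, (cx,cy)=(1.0000,0.0000)
member 6 (3-4): L=3.3077, (cx,cy)=(0.2413,-0.9705)
member 7 (3-5): L=1.5813, (cx,cy)=(0.9562,-0.2928)
member 8 (4-5): L=2.8383, (cx,cy)=(0.2516,0.9678)
solve A·x = −loads:
  F[0-1] = -464.2673 N (compression)
  F[0-2] = -17.8557 N (compression)
  F[1-2] = -1078.1548 N (compression)
  F[1-3] = +822.5978 N (tension)
  F[2-3] = +1069.1528 N (tension)
  F[2-4] = -506.1882 N (compression)
  F[3-4] = -1658.4788 N (compression)
  F[3-5] = +1503.6003 N (tension)
  F[4-5] = -3602.7190 N (compression)
  Rx@0 = +115.6100 N
  Ry@0 = +453.8592 N
  Ry@4 = +5096.3508 N

-464.267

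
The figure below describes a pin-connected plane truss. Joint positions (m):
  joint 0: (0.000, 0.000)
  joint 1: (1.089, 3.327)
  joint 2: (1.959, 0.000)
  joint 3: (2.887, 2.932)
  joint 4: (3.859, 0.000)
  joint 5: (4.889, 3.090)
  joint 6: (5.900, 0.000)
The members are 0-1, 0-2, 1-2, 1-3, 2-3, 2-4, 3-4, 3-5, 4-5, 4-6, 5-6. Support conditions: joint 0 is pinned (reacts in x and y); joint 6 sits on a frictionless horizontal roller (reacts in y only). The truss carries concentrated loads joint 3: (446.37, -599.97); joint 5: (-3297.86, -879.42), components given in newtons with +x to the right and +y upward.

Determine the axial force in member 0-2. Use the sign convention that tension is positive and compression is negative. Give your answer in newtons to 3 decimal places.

-2209.138

N=7 nodes, M=11 members, R=3 reactions → 2N=14, M+R=14
member 0 (0-1): L=3.5007, (cx,cy)=(0.3111,0.9504)
member 1 (0-2): L=1.9590, (cx,cy)=(1.0000,0.0000)
member 2 (1-2): L=3.4389, (cx,cy)=(0.2530,-0.9675)
member 3 (1-3): L=1.8409, (cx,cy)=(0.9767,-0.2146)
member 4 (2-3): L=3.0754, (cx,cy)=(0.3018,0.9534)
member 5 (2-4): L=1.9000, (cx,cy)=(1.0000,0.0000)
member 6 (3-4): L=3.0889, (cx,cy)=(0.3147,-0.9492)
member 7 (3-5): L=2.0082, (cx,cy)=(0.9969,0.0787)
member 8 (4-5): L=3.2571, (cx,cy)=(0.3162,0.9487)
member 9 (4-6): L=2.0410, (cx,cy)=(1.0000,0.0000)
member 10 (5-6): L=3.2512, (cx,cy)=(0.3110,-0.9504)
solve A·x = −loads:
  F[0-1] = -2064.8999 N (compression)
  F[0-2] = -2209.1383 N (compression)
  F[1-2] = +2306.8177 N (tension)
  F[1-3] = -1255.1892 N (compression)
  F[2-3] = -2340.8930 N (compression)
  F[2-4] = -919.1630 N (compression)
  F[3-4] = +1206.0633 N (tension)
  F[3-5] = -2766.7895 N (compression)
  F[4-5] = -1206.7202 N (compression)
  F[4-6] = -158.0486 N (compression)
  F[5-6] = +508.2547 N (tension)
  Rx@0 = +2851.4900 N
  Ry@0 = +1962.4464 N
  Ry@6 = -483.0564 N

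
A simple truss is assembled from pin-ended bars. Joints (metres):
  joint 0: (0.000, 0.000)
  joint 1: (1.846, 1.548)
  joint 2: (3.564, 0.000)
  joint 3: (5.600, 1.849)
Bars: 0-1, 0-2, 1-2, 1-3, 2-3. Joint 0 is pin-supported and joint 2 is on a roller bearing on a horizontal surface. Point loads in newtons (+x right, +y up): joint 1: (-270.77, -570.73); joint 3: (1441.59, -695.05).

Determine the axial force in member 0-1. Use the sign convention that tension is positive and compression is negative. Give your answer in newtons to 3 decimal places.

N=4 nodes, M=5 members, R=3 reactions → 2N=8, M+R=8
member 0 (0-1): L=2.4092, (cx,cy)=(0.7662,0.6425)
member 1 (0-2): L=3.5640, (cx,cy)=(1.0000,0.0000)
member 2 (1-2): L=2.3125, (cx,cy)=(0.7429,-0.6694)
member 3 (1-3): L=3.7660, (cx,cy)=(0.9968,0.0799)
member 4 (2-3): L=2.7503, (cx,cy)=(0.7403,0.6723)
solve A·x = −loads:
  F[0-1] = +1170.6995 N (tension)
  F[0-2] = +273.7782 N (tension)
  F[1-2] = -1686.4063 N (compression)
  F[1-3] = +2428.4235 N (tension)
  F[2-3] = -1322.5503 N (compression)
  Rx@0 = -1170.8200 N
  Ry@0 = -752.2322 N
  Ry@2 = +2018.0122 N

1170.699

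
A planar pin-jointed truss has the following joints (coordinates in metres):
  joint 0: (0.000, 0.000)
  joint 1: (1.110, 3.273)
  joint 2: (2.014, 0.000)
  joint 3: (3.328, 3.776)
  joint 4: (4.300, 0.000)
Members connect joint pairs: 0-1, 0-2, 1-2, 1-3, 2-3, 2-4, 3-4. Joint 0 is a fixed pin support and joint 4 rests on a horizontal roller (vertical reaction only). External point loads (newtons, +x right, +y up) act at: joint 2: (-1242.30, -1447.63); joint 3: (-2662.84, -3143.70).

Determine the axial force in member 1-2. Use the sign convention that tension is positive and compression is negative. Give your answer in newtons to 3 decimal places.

3441.308

N=5 nodes, M=7 members, R=3 reactions → 2N=10, M+R=10
member 0 (0-1): L=3.4561, (cx,cy)=(0.3212,0.9470)
member 1 (0-2): L=2.0140, (cx,cy)=(1.0000,0.0000)
member 2 (1-2): L=3.3955, (cx,cy)=(0.2662,-0.9639)
member 3 (1-3): L=2.2743, (cx,cy)=(0.9752,0.2212)
member 4 (2-3): L=3.9981, (cx,cy)=(0.3287,0.9444)
member 5 (2-4): L=2.2860, (cx,cy)=(1.0000,0.0000)
member 6 (3-4): L=3.8991, (cx,cy)=(0.2493,-0.9684)
solve A·x = −loads:
  F[0-1] = -4032.1888 N (compression)
  F[0-2] = -2610.1169 N (compression)
  F[1-2] = +3441.3081 N (tension)
  F[1-3] = -2267.3537 N (compression)
  F[2-3] = -1979.4374 N (compression)
  F[2-4] = +198.9207 N (tension)
  F[3-4] = -797.9540 N (compression)
  Rx@0 = +3905.1400 N
  Ry@0 = +3818.5680 N
  Ry@4 = +772.7620 N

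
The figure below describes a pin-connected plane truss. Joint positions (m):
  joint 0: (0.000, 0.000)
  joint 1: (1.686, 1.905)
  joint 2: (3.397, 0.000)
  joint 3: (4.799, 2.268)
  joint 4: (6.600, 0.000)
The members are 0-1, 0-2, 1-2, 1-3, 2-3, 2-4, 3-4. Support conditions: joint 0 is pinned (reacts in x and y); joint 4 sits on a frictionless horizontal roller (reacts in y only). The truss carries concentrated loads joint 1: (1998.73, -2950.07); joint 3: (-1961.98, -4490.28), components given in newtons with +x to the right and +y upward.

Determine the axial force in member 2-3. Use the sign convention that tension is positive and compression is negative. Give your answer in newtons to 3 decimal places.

28.998

N=5 nodes, M=7 members, R=3 reactions → 2N=10, M+R=10
member 0 (0-1): L=2.5439, (cx,cy)=(0.6628,0.7488)
member 1 (0-2): L=3.3970, (cx,cy)=(1.0000,0.0000)
member 2 (1-2): L=2.5606, (cx,cy)=(0.6682,-0.7440)
member 3 (1-3): L=3.1341, (cx,cy)=(0.9933,0.1158)
member 4 (2-3): L=2.6664, (cx,cy)=(0.5258,0.8506)
member 5 (2-4): L=3.2030, (cx,cy)=(1.0000,0.0000)
member 6 (3-4): L=2.8961, (cx,cy)=(0.6219,-0.7831)
solve A·x = −loads:
  F[0-1] = -4699.3613 N (compression)
  F[0-2] = +3151.2610 N (tension)
  F[1-2] = -33.1537 N (compression)
  F[1-3] = -5125.5832 N (compression)
  F[2-3] = +28.9977 N (tension)
  F[2-4] = +3113.8600 N (tension)
  F[3-4] = -5007.2548 N (compression)
  Rx@0 = -36.7500 N
  Ry@0 = +3519.0649 N
  Ry@4 = +3921.2851 N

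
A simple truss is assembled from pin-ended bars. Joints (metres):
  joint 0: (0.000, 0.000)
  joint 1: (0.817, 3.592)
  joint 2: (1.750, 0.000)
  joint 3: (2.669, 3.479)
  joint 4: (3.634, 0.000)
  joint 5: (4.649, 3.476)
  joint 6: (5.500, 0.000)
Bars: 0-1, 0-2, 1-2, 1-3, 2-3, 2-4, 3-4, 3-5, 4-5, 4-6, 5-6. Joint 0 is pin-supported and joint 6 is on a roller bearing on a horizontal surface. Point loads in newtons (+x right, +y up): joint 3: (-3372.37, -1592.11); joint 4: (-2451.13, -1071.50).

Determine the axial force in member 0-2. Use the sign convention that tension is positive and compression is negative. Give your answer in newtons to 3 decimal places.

N=7 nodes, M=11 members, R=3 reactions → 2N=14, M+R=14
member 0 (0-1): L=3.6837, (cx,cy)=(0.2218,0.9751)
member 1 (0-2): L=1.7500, (cx,cy)=(1.0000,0.0000)
member 2 (1-2): L=3.7112, (cx,cy)=(0.2514,-0.9679)
member 3 (1-3): L=1.8554, (cx,cy)=(0.9981,-0.0609)
member 4 (2-3): L=3.5983, (cx,cy)=(0.2554,0.9668)
member 5 (2-4): L=1.8840, (cx,cy)=(1.0000,0.0000)
member 6 (3-4): L=3.6104, (cx,cy)=(0.2673,-0.9636)
member 7 (3-5): L=1.9800, (cx,cy)=(1.0000,-0.0015)
member 8 (4-5): L=3.6212, (cx,cy)=(0.2803,0.9599)
member 9 (4-6): L=1.8660, (cx,cy)=(1.0000,0.0000)
member 10 (5-6): L=3.5787, (cx,cy)=(0.2378,-0.9713)
solve A·x = −loads:
  F[0-1] = -3400.9084 N (compression)
  F[0-2] = -5069.2283 N (compression)
  F[1-2] = +3529.7415 N (tension)
  F[1-3] = -1644.7075 N (compression)
  F[2-3] = -3533.5614 N (compression)
  F[2-4] = -3279.3880 N (compression)
  F[3-4] = +1788.6461 N (tension)
  F[3-5] = +350.1770 N (tension)
  F[4-5] = -679.3008 N (compression)
  F[4-6] = -159.7707 N (compression)
  F[5-6] = +671.8736 N (tension)
  Rx@0 = +5823.5000 N
  Ry@0 = +3316.2105 N
  Ry@6 = -652.6005 N

-5069.228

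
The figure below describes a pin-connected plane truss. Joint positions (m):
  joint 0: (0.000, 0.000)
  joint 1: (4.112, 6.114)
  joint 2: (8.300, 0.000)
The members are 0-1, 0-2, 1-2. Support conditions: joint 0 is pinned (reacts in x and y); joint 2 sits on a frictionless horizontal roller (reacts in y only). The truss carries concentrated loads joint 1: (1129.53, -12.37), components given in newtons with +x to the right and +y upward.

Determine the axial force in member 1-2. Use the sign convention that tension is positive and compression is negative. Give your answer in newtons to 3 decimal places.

N=3 nodes, M=3 members, R=3 reactions → 2N=6, M+R=6
member 0 (0-1): L=7.3681, (cx,cy)=(0.5581,0.8298)
member 1 (0-2): L=8.3000, (cx,cy)=(1.0000,0.0000)
member 2 (1-2): L=7.4108, (cx,cy)=(0.5651,-0.8250)
solve A·x = −loads:
  F[0-1] = +995.1936 N (tension)
  F[0-2] = +574.1342 N (tension)
  F[1-2] = -1015.9524 N (compression)
  Rx@0 = -1129.5300 N
  Ry@0 = -825.8001 N
  Ry@2 = +838.1701 N

-1015.952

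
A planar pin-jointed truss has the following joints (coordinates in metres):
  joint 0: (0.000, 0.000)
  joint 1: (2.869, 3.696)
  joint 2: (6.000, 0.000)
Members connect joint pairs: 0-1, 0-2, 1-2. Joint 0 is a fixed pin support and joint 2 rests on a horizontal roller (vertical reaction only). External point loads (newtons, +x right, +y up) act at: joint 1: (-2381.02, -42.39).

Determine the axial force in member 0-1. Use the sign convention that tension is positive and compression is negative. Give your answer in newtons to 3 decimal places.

N=3 nodes, M=3 members, R=3 reactions → 2N=6, M+R=6
member 0 (0-1): L=4.6788, (cx,cy)=(0.6132,0.7899)
member 1 (0-2): L=6.0000, (cx,cy)=(1.0000,0.0000)
member 2 (1-2): L=4.8439, (cx,cy)=(0.6464,-0.7630)
solve A·x = −loads:
  F[0-1] = -1884.7395 N (compression)
  F[0-2] = -1225.3247 N (compression)
  F[1-2] = +1895.6808 N (tension)
  Rx@0 = +2381.0200 N
  Ry@0 = +1488.8288 N
  Ry@2 = -1446.4388 N

-1884.740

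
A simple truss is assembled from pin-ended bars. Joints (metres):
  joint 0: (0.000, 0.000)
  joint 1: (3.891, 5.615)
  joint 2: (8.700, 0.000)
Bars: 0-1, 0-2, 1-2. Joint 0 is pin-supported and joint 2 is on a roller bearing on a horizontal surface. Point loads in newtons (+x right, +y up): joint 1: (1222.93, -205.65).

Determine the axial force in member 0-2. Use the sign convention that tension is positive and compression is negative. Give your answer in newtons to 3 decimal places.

N=3 nodes, M=3 members, R=3 reactions → 2N=6, M+R=6
member 0 (0-1): L=6.8314, (cx,cy)=(0.5696,0.8219)
member 1 (0-2): L=8.7000, (cx,cy)=(1.0000,0.0000)
member 2 (1-2): L=7.3929, (cx,cy)=(0.6505,-0.7595)
solve A·x = −loads:
  F[0-1] = +821.9672 N (tension)
  F[0-2] = +754.7578 N (tension)
  F[1-2] = -1160.2902 N (compression)
  Rx@0 = -1222.9300 N
  Ry@0 = -675.6070 N
  Ry@2 = +881.2570 N

754.758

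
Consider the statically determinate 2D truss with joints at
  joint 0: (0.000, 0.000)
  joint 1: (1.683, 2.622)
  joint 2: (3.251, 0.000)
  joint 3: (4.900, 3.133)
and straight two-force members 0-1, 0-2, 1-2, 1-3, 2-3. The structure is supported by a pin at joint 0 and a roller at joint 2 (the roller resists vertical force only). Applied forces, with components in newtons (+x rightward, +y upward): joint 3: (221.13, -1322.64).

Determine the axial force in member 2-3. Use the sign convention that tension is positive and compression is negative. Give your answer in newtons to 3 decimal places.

N=4 nodes, M=5 members, R=3 reactions → 2N=8, M+R=8
member 0 (0-1): L=3.1157, (cx,cy)=(0.5402,0.8416)
member 1 (0-2): L=3.2510, (cx,cy)=(1.0000,0.0000)
member 2 (1-2): L=3.0551, (cx,cy)=(0.5132,-0.8582)
member 3 (1-3): L=3.2573, (cx,cy)=(0.9876,0.1569)
member 4 (2-3): L=3.5405, (cx,cy)=(0.4658,0.8849)
solve A·x = −loads:
  F[0-1] = +1050.4196 N (tension)
  F[0-2] = -346.2788 N (compression)
  F[1-2] = -844.7349 N (compression)
  F[1-3] = +1013.5128 N (tension)
  F[2-3] = -1674.3321 N (compression)
  Rx@0 = -221.1300 N
  Ry@0 = -883.9845 N
  Ry@2 = +2206.6245 N

-1674.332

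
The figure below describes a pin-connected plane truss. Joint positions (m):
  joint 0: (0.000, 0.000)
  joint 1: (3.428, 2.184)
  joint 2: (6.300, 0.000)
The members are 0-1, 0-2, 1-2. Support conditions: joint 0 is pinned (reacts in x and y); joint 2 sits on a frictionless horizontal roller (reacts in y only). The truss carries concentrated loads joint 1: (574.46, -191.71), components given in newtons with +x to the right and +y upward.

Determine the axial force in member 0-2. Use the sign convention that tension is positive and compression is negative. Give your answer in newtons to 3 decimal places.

399.056

N=3 nodes, M=3 members, R=3 reactions → 2N=6, M+R=6
member 0 (0-1): L=4.0646, (cx,cy)=(0.8434,0.5373)
member 1 (0-2): L=6.3000, (cx,cy)=(1.0000,0.0000)
member 2 (1-2): L=3.6081, (cx,cy)=(0.7960,-0.6053)
solve A·x = −loads:
  F[0-1] = +207.9775 N (tension)
  F[0-2] = +399.0564 N (tension)
  F[1-2] = -501.3326 N (compression)
  Rx@0 = -574.4600 N
  Ry@0 = -111.7507 N
  Ry@2 = +303.4607 N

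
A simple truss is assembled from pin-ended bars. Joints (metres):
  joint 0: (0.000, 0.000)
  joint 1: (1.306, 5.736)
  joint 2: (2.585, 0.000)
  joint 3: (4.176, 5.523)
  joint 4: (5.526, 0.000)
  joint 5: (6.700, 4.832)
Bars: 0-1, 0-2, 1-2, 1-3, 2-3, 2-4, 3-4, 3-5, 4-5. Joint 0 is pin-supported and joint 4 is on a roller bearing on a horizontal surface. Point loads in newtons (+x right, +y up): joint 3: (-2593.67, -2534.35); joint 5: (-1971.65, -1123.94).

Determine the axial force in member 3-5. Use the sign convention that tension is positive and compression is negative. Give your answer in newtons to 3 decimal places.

N=6 nodes, M=9 members, R=3 reactions → 2N=12, M+R=12
member 0 (0-1): L=5.8828, (cx,cy)=(0.2220,0.9750)
member 1 (0-2): L=2.5850, (cx,cy)=(1.0000,0.0000)
member 2 (1-2): L=5.8769, (cx,cy)=(0.2176,-0.9760)
member 3 (1-3): L=2.8779, (cx,cy)=(0.9973,-0.0740)
member 4 (2-3): L=5.7476, (cx,cy)=(0.2768,0.9609)
member 5 (2-4): L=2.9410, (cx,cy)=(1.0000,0.0000)
member 6 (3-4): L=5.6856, (cx,cy)=(0.2374,-0.9714)
member 7 (3-5): L=2.6169, (cx,cy)=(0.9645,-0.2641)
member 8 (4-5): L=4.9726, (cx,cy)=(0.2361,0.9717)
solve A·x = −loads:
  F[0-1] = -4816.8557 N (compression)
  F[0-2] = -3495.9629 N (compression)
  F[1-2] = +4975.6481 N (tension)
  F[1-3] = -2158.1417 N (compression)
  F[2-3] = -5053.8690 N (compression)
  F[2-4] = -1014.1279 N (compression)
  F[3-4] = +2674.8200 N (tension)
  F[3-5] = -1651.2433 N (compression)
  F[4-5] = -1605.3421 N (compression)
  Rx@0 = +4565.3200 N
  Ry@0 = +4696.6557 N
  Ry@4 = -1038.3657 N

-1651.243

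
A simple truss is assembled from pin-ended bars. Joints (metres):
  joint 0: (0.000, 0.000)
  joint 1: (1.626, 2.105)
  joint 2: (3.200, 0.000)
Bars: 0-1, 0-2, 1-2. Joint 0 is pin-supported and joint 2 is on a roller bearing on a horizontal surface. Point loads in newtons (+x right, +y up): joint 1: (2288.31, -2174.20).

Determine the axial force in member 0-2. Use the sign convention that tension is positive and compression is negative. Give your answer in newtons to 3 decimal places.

N=3 nodes, M=3 members, R=3 reactions → 2N=6, M+R=6
member 0 (0-1): L=2.6599, (cx,cy)=(0.6113,0.7914)
member 1 (0-2): L=3.2000, (cx,cy)=(1.0000,0.0000)
member 2 (1-2): L=2.6284, (cx,cy)=(0.5988,-0.8009)
solve A·x = −loads:
  F[0-1] = +550.7309 N (tension)
  F[0-2] = +1951.6436 N (tension)
  F[1-2] = -3259.0250 N (compression)
  Rx@0 = -2288.3100 N
  Ry@0 = -435.8443 N
  Ry@2 = +2610.0443 N

1951.644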